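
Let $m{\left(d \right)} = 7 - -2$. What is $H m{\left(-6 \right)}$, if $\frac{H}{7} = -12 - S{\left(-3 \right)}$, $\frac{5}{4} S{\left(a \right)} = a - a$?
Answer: $-756$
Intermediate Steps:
$S{\left(a \right)} = 0$ ($S{\left(a \right)} = \frac{4 \left(a - a\right)}{5} = \frac{4}{5} \cdot 0 = 0$)
$m{\left(d \right)} = 9$ ($m{\left(d \right)} = 7 + 2 = 9$)
$H = -84$ ($H = 7 \left(-12 - 0\right) = 7 \left(-12 + 0\right) = 7 \left(-12\right) = -84$)
$H m{\left(-6 \right)} = \left(-84\right) 9 = -756$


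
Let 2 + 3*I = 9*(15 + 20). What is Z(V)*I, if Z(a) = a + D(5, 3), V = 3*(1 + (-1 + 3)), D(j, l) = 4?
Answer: 4069/3 ≈ 1356.3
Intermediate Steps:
V = 9 (V = 3*(1 + 2) = 3*3 = 9)
I = 313/3 (I = -⅔ + (9*(15 + 20))/3 = -⅔ + (9*35)/3 = -⅔ + (⅓)*315 = -⅔ + 105 = 313/3 ≈ 104.33)
Z(a) = 4 + a (Z(a) = a + 4 = 4 + a)
Z(V)*I = (4 + 9)*(313/3) = 13*(313/3) = 4069/3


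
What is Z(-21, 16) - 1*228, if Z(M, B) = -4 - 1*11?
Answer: -243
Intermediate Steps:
Z(M, B) = -15 (Z(M, B) = -4 - 11 = -15)
Z(-21, 16) - 1*228 = -15 - 1*228 = -15 - 228 = -243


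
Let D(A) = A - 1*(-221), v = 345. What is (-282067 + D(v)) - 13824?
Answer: -295325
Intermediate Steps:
D(A) = 221 + A (D(A) = A + 221 = 221 + A)
(-282067 + D(v)) - 13824 = (-282067 + (221 + 345)) - 13824 = (-282067 + 566) - 13824 = -281501 - 13824 = -295325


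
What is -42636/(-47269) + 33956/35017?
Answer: 3098050976/1655218573 ≈ 1.8717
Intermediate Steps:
-42636/(-47269) + 33956/35017 = -42636*(-1/47269) + 33956*(1/35017) = 42636/47269 + 33956/35017 = 3098050976/1655218573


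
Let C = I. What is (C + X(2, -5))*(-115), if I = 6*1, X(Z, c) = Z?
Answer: -920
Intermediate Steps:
I = 6
C = 6
(C + X(2, -5))*(-115) = (6 + 2)*(-115) = 8*(-115) = -920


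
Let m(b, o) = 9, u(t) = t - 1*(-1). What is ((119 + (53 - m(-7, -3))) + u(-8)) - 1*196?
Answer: -40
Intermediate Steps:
u(t) = 1 + t (u(t) = t + 1 = 1 + t)
((119 + (53 - m(-7, -3))) + u(-8)) - 1*196 = ((119 + (53 - 1*9)) + (1 - 8)) - 1*196 = ((119 + (53 - 9)) - 7) - 196 = ((119 + 44) - 7) - 196 = (163 - 7) - 196 = 156 - 196 = -40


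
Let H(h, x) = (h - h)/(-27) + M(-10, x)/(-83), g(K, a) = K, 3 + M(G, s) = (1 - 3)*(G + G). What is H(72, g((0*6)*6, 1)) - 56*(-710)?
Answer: 3300043/83 ≈ 39760.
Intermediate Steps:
M(G, s) = -3 - 4*G (M(G, s) = -3 + (1 - 3)*(G + G) = -3 - 4*G)
H(h, x) = -37/83 (H(h, x) = (h - h)/(-27) + (-3 - 4*(-10))/(-83) = 0*(-1/27) + (-3 + 40)*(-1/83) = 0 + 37*(-1/83) = 0 - 37/83 = -37/83)
H(72, g((0*6)*6, 1)) - 56*(-710) = -37/83 - 56*(-710) = -37/83 - 1*(-39760) = -37/83 + 39760 = 3300043/83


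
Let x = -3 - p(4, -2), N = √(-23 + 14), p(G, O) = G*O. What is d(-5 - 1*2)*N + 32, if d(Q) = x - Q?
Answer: 32 + 36*I ≈ 32.0 + 36.0*I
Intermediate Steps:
N = 3*I (N = √(-9) = 3*I ≈ 3.0*I)
x = 5 (x = -3 - 4*(-2) = -3 - 1*(-8) = -3 + 8 = 5)
d(Q) = 5 - Q
d(-5 - 1*2)*N + 32 = (5 - (-5 - 1*2))*(3*I) + 32 = (5 - (-5 - 2))*(3*I) + 32 = (5 - 1*(-7))*(3*I) + 32 = (5 + 7)*(3*I) + 32 = 12*(3*I) + 32 = 36*I + 32 = 32 + 36*I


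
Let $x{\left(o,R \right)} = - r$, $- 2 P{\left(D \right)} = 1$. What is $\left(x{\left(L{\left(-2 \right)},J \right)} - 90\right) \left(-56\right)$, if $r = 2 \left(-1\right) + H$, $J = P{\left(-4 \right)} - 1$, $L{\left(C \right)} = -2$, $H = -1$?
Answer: $4872$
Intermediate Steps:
$P{\left(D \right)} = - \frac{1}{2}$ ($P{\left(D \right)} = \left(- \frac{1}{2}\right) 1 = - \frac{1}{2}$)
$J = - \frac{3}{2}$ ($J = - \frac{1}{2} - 1 = - \frac{3}{2} \approx -1.5$)
$r = -3$ ($r = 2 \left(-1\right) - 1 = -2 - 1 = -3$)
$x{\left(o,R \right)} = 3$ ($x{\left(o,R \right)} = \left(-1\right) \left(-3\right) = 3$)
$\left(x{\left(L{\left(-2 \right)},J \right)} - 90\right) \left(-56\right) = \left(3 - 90\right) \left(-56\right) = \left(-87\right) \left(-56\right) = 4872$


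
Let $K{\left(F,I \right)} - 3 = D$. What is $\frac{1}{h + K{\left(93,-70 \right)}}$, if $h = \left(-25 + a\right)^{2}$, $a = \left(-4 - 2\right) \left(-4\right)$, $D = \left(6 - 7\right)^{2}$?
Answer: $\frac{1}{5} \approx 0.2$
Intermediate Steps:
$D = 1$ ($D = \left(-1\right)^{2} = 1$)
$a = 24$ ($a = \left(-6\right) \left(-4\right) = 24$)
$K{\left(F,I \right)} = 4$ ($K{\left(F,I \right)} = 3 + 1 = 4$)
$h = 1$ ($h = \left(-25 + 24\right)^{2} = \left(-1\right)^{2} = 1$)
$\frac{1}{h + K{\left(93,-70 \right)}} = \frac{1}{1 + 4} = \frac{1}{5}$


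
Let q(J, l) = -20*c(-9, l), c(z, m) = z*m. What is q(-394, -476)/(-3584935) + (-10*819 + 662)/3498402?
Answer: 27275569268/1254154377387 ≈ 0.021748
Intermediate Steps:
c(z, m) = m*z
q(J, l) = 180*l (q(J, l) = -20*l*(-9) = -(-180)*l = 180*l)
q(-394, -476)/(-3584935) + (-10*819 + 662)/3498402 = (180*(-476))/(-3584935) + (-10*819 + 662)/3498402 = -85680*(-1/3584935) + (-8190 + 662)*(1/3498402) = 17136/716987 - 7528*1/3498402 = 17136/716987 - 3764/1749201 = 27275569268/1254154377387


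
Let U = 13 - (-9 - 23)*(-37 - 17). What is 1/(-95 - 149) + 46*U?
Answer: -19249161/244 ≈ -78890.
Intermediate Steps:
U = -1715 (U = 13 - (-32)*(-54) = 13 - 1*1728 = 13 - 1728 = -1715)
1/(-95 - 149) + 46*U = 1/(-95 - 149) + 46*(-1715) = 1/(-244) - 78890 = -1/244 - 78890 = -19249161/244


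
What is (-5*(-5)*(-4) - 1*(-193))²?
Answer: 8649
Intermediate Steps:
(-5*(-5)*(-4) - 1*(-193))² = (25*(-4) + 193)² = (-100 + 193)² = 93² = 8649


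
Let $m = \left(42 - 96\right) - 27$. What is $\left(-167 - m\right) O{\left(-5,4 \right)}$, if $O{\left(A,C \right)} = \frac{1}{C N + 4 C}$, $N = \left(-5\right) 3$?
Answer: $\frac{43}{22} \approx 1.9545$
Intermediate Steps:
$N = -15$
$O{\left(A,C \right)} = - \frac{1}{11 C}$ ($O{\left(A,C \right)} = \frac{1}{C \left(-15\right) + 4 C} = \frac{1}{- 15 C + 4 C} = \frac{1}{\left(-11\right) C} = - \frac{1}{11 C}$)
$m = -81$ ($m = -54 - 27 = -81$)
$\left(-167 - m\right) O{\left(-5,4 \right)} = \left(-167 - -81\right) \left(- \frac{1}{11 \cdot 4}\right) = \left(-167 + 81\right) \left(\left(- \frac{1}{11}\right) \frac{1}{4}\right) = \left(-86\right) \left(- \frac{1}{44}\right) = \frac{43}{22}$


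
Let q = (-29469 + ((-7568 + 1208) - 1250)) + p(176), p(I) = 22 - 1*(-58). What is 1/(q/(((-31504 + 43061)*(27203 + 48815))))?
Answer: -878540026/36999 ≈ -23745.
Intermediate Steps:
p(I) = 80 (p(I) = 22 + 58 = 80)
q = -36999 (q = (-29469 + ((-7568 + 1208) - 1250)) + 80 = (-29469 + (-6360 - 1250)) + 80 = (-29469 - 7610) + 80 = -37079 + 80 = -36999)
1/(q/(((-31504 + 43061)*(27203 + 48815)))) = 1/(-36999*1/((-31504 + 43061)*(27203 + 48815))) = 1/(-36999/(11557*76018)) = 1/(-36999/878540026) = -878540026/36999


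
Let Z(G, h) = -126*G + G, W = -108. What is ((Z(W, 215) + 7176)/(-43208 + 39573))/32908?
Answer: -5169/29905145 ≈ -0.00017285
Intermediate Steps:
Z(G, h) = -125*G
((Z(W, 215) + 7176)/(-43208 + 39573))/32908 = ((-125*(-108) + 7176)/(-43208 + 39573))/32908 = ((13500 + 7176)/(-3635))*(1/32908) = (20676*(-1/3635))*(1/32908) = -20676/3635*1/32908 = -5169/29905145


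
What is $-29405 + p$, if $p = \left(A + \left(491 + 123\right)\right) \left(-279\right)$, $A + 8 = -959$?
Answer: $69082$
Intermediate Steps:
$A = -967$ ($A = -8 - 959 = -967$)
$p = 98487$ ($p = \left(-967 + \left(491 + 123\right)\right) \left(-279\right) = \left(-967 + 614\right) \left(-279\right) = \left(-353\right) \left(-279\right) = 98487$)
$-29405 + p = -29405 + 98487 = 69082$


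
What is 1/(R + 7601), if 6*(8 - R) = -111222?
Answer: 1/26146 ≈ 3.8247e-5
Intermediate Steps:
R = 18545 (R = 8 - ⅙*(-111222) = 8 + 18537 = 18545)
1/(R + 7601) = 1/(18545 + 7601) = 1/26146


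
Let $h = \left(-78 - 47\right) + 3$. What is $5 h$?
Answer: $-610$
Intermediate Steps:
$h = -122$ ($h = -125 + 3 = -122$)
$5 h = 5 \left(-122\right) = -610$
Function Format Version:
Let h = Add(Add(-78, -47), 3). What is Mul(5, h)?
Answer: -610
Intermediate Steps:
h = -122 (h = Add(-125, 3) = -122)
Mul(5, h) = Mul(5, -122) = -610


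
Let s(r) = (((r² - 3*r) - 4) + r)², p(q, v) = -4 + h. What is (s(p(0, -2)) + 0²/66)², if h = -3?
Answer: 12117361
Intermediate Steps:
p(q, v) = -7 (p(q, v) = -4 - 3 = -7)
s(r) = (-4 + r² - 2*r)² (s(r) = ((-4 + r² - 3*r) + r)² = (-4 + r² - 2*r)²)
(s(p(0, -2)) + 0²/66)² = ((4 - 1*(-7)² + 2*(-7))² + 0²/66)² = ((4 - 1*49 - 14)² + 0*(1/66))² = ((4 - 49 - 14)² + 0)² = ((-59)² + 0)² = (3481 + 0)² = 3481² = 12117361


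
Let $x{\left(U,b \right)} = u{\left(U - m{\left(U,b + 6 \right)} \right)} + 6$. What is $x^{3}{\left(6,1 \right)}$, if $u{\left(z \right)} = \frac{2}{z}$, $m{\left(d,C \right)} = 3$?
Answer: $\frac{8000}{27} \approx 296.3$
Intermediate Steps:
$x{\left(U,b \right)} = 6 + \frac{2}{-3 + U}$ ($x{\left(U,b \right)} = \frac{2}{U - 3} + 6 = \frac{2}{-3 + U} + 6 = 6 + \frac{2}{-3 + U}$)
$x^{3}{\left(6,1 \right)} = \left(\frac{2 \left(-8 + 3 \cdot 6\right)}{-3 + 6}\right)^{3} = \left(\frac{2 \left(-8 + 18\right)}{3}\right)^{3} = \left(2 \cdot \frac{1}{3} \cdot 10\right)^{3} = \left(\frac{20}{3}\right)^{3} = \frac{8000}{27}$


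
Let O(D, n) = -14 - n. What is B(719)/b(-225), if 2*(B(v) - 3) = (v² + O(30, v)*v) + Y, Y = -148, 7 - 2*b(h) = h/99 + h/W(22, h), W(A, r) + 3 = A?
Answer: -2133472/4413 ≈ -483.45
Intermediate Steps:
W(A, r) = -3 + A
b(h) = 7/2 - 59*h/1881 (b(h) = 7/2 - (h/99 + h/(-3 + 22))/2 = 7/2 - (h*(1/99) + h/19)/2 = 7/2 - (h/99 + h*(1/19))/2 = 7/2 - (h/99 + h/19)/2 = 7/2 - 59*h/1881)
B(v) = -71 + v²/2 + v*(-14 - v)/2 (B(v) = 3 + ((v² + (-14 - v)*v) - 148)/2 = 3 + ((v² + v*(-14 - v)) - 148)/2 = 3 + (-148 + v² + v*(-14 - v))/2 = 3 + (-74 + v²/2 + v*(-14 - v)/2) = -71 + v²/2 + v*(-14 - v)/2)
B(719)/b(-225) = (-71 - 7*719)/(7/2 - 59/1881*(-225)) = (-71 - 5033)/(7/2 + 1475/209) = -5104/4413/418 = -5104*418/4413 = -2133472/4413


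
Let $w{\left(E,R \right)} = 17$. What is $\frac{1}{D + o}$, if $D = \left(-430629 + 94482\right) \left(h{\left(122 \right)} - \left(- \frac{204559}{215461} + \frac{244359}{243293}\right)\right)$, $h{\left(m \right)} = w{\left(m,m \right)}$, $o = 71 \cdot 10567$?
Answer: $- \frac{52420153073}{259257529133112002} \approx -2.0219 \cdot 10^{-7}$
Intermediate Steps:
$o = 750257$
$h{\left(m \right)} = 17$
$D = - \frac{298586115917201763}{52420153073}$ ($D = \left(-430629 + 94482\right) \left(17 - \left(- \frac{204559}{215461} + \frac{244359}{243293}\right)\right) = - 336147 \left(17 - \frac{2882061712}{52420153073}\right) = \left(-336147\right) \frac{888260540529}{52420153073} = - \frac{298586115917201763}{52420153073} \approx -5.696 \cdot 10^{6}$)
$\frac{1}{D + o} = \frac{1}{- \frac{298586115917201763}{52420153073} + 750257} = \frac{1}{- \frac{259257529133112002}{52420153073}} = - \frac{52420153073}{259257529133112002}$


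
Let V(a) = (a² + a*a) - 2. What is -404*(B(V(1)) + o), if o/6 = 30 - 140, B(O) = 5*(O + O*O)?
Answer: 266640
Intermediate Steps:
V(a) = -2 + 2*a² (V(a) = (a² + a²) - 2 = 2*a² - 2 = -2 + 2*a²)
B(O) = 5*O + 5*O² (B(O) = 5*(O + O²) = 5*O + 5*O²)
o = -660 (o = 6*(30 - 140) = 6*(-110) = -660)
-404*(B(V(1)) + o) = -404*(5*(-2 + 2*1²)*(1 + (-2 + 2*1²)) - 660) = -404*(5*(-2 + 2*1)*(1 + (-2 + 2*1)) - 660) = -404*(5*(-2 + 2)*(1 + (-2 + 2)) - 660) = -404*(5*0*(1 + 0) - 660) = -404*(5*0*1 - 660) = -404*(0 - 660) = -404*(-660) = 266640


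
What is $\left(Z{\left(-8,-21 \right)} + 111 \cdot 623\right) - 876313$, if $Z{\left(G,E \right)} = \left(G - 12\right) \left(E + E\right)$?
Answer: $-806320$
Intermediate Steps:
$Z{\left(G,E \right)} = 2 E \left(-12 + G\right)$ ($Z{\left(G,E \right)} = \left(-12 + G\right) 2 E = 2 E \left(-12 + G\right)$)
$\left(Z{\left(-8,-21 \right)} + 111 \cdot 623\right) - 876313 = \left(2 \left(-21\right) \left(-12 - 8\right) + 111 \cdot 623\right) - 876313 = \left(2 \left(-21\right) \left(-20\right) + 69153\right) - 876313 = \left(840 + 69153\right) - 876313 = 69993 - 876313 = -806320$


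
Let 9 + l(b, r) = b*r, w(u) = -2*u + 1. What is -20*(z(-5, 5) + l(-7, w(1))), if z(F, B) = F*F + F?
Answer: -360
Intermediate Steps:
w(u) = 1 - 2*u
z(F, B) = F + F**2 (z(F, B) = F**2 + F = F + F**2)
l(b, r) = -9 + b*r
-20*(z(-5, 5) + l(-7, w(1))) = -20*(-5*(1 - 5) + (-9 - 7*(1 - 2*1))) = -20*(-5*(-4) + (-9 - 7*(1 - 2))) = -20*(20 + (-9 - 7*(-1))) = -20*(20 + (-9 + 7)) = -20*(20 - 2) = -20*18 = -360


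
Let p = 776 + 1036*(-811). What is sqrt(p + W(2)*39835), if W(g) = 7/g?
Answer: 3*I*sqrt(311110)/2 ≈ 836.66*I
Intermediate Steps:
p = -839420 (p = 776 - 840196 = -839420)
sqrt(p + W(2)*39835) = sqrt(-839420 + (7/2)*39835) = sqrt(-839420 + 278845/2) = sqrt(-1399995/2) = 3*I*sqrt(311110)/2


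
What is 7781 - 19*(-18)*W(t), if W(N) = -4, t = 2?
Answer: 6413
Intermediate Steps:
7781 - 19*(-18)*W(t) = 7781 - 19*(-18)*(-4) = 7781 - (-342)*(-4) = 7781 - 1*1368 = 7781 - 1368 = 6413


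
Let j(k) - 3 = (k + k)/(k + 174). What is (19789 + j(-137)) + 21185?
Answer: 1515875/37 ≈ 40970.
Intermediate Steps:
j(k) = 3 + 2*k/(174 + k) (j(k) = 3 + (k + k)/(k + 174) = 3 + (2*k)/(174 + k) = 3 + 2*k/(174 + k))
(19789 + j(-137)) + 21185 = (19789 + (522 + 5*(-137))/(174 - 137)) + 21185 = (19789 + (522 - 685)/37) + 21185 = (19789 + (1/37)*(-163)) + 21185 = (19789 - 163/37) + 21185 = 732030/37 + 21185 = 1515875/37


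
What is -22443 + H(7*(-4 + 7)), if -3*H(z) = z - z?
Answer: -22443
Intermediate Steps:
H(z) = 0 (H(z) = -(z - z)/3 = -1/3*0 = 0)
-22443 + H(7*(-4 + 7)) = -22443 + 0 = -22443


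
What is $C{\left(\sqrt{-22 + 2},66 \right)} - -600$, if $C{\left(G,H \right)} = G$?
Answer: $600 + 2 i \sqrt{5} \approx 600.0 + 4.4721 i$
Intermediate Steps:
$C{\left(\sqrt{-22 + 2},66 \right)} - -600 = \sqrt{-22 + 2} - -600 = \sqrt{-20} + 600 = 2 i \sqrt{5} + 600 = 600 + 2 i \sqrt{5}$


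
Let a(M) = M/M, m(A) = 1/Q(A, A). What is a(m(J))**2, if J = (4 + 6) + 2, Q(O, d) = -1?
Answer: 1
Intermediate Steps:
J = 12 (J = 10 + 2 = 12)
m(A) = -1 (m(A) = 1/(-1) = -1)
a(M) = 1
a(m(J))**2 = 1**2 = 1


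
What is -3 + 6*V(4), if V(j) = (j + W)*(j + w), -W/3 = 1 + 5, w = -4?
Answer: -3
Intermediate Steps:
W = -18 (W = -3*(1 + 5) = -3*6 = -18)
V(j) = (-18 + j)*(-4 + j) (V(j) = (j - 18)*(j - 4) = (-18 + j)*(-4 + j))
-3 + 6*V(4) = -3 + 6*(72 + 4² - 22*4) = -3 + 6*(72 + 16 - 88) = -3 + 6*0 = -3 + 0 = -3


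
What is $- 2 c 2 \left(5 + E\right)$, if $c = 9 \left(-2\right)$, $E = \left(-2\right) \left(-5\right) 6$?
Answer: $4680$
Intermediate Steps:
$E = 60$ ($E = 10 \cdot 6 = 60$)
$c = -18$
$- 2 c 2 \left(5 + E\right) = \left(-2\right) \left(-18\right) 2 \left(5 + 60\right) = 36 \cdot 2 \cdot 65 = 36 \cdot 130 = 4680$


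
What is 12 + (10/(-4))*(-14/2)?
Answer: 59/2 ≈ 29.500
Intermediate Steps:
12 + (10/(-4))*(-14/2) = 12 + (10*(-¼))*(-14*½) = 12 - 5/2*(-7) = 12 + 35/2 = 59/2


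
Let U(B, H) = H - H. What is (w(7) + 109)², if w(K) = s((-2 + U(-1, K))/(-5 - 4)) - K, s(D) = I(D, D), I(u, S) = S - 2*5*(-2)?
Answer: 1210000/81 ≈ 14938.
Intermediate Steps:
I(u, S) = 20 + S (I(u, S) = S - 10*(-2) = S + 20 = 20 + S)
U(B, H) = 0
s(D) = 20 + D
w(K) = 182/9 - K (w(K) = (20 + (-2 + 0)/(-5 - 4)) - K = (20 - 2/(-9)) - K = (20 - 2*(-⅑)) - K = (20 + 2/9) - K = 182/9 - K)
(w(7) + 109)² = ((182/9 - 1*7) + 109)² = ((182/9 - 7) + 109)² = (119/9 + 109)² = (1100/9)² = 1210000/81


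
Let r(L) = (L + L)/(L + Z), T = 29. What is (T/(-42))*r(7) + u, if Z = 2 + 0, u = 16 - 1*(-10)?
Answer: 673/27 ≈ 24.926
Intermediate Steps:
u = 26 (u = 16 + 10 = 26)
Z = 2
r(L) = 2*L/(2 + L) (r(L) = (L + L)/(L + 2) = (2*L)/(2 + L) = 2*L/(2 + L))
(T/(-42))*r(7) + u = (29/(-42))*(2*7/(2 + 7)) + 26 = (29*(-1/42))*(2*7/9) + 26 = -29*7/(21*9) + 26 = -29/42*14/9 + 26 = -29/27 + 26 = 673/27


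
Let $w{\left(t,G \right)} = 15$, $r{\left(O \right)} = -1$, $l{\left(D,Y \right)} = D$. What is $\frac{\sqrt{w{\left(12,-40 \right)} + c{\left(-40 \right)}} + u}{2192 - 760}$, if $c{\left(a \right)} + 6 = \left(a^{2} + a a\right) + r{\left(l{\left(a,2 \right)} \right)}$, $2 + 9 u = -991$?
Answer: $- \frac{331}{4296} + \frac{\sqrt{802}}{716} \approx -0.037496$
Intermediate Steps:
$u = - \frac{331}{3}$ ($u = - \frac{2}{9} + \frac{1}{9} \left(-991\right) = - \frac{2}{9} - \frac{991}{9} = - \frac{331}{3} \approx -110.33$)
$c{\left(a \right)} = -7 + 2 a^{2}$ ($c{\left(a \right)} = -6 - \left(1 - a^{2} - a a\right) = -6 + \left(\left(a^{2} + a^{2}\right) - 1\right) = -6 + \left(2 a^{2} - 1\right) = -6 + \left(-1 + 2 a^{2}\right) = -7 + 2 a^{2}$)
$\frac{\sqrt{w{\left(12,-40 \right)} + c{\left(-40 \right)}} + u}{2192 - 760} = \frac{\sqrt{15 - \left(7 - 2 \left(-40\right)^{2}\right)} - \frac{331}{3}}{2192 - 760} = \frac{\sqrt{15 + \left(-7 + 2 \cdot 1600\right)} - \frac{331}{3}}{1432} = \left(\sqrt{15 + \left(-7 + 3200\right)} - \frac{331}{3}\right) \frac{1}{1432} = \left(\sqrt{15 + 3193} - \frac{331}{3}\right) \frac{1}{1432} = \left(\sqrt{3208} - \frac{331}{3}\right) \frac{1}{1432} = \left(2 \sqrt{802} - \frac{331}{3}\right) \frac{1}{1432} = \left(- \frac{331}{3} + 2 \sqrt{802}\right) \frac{1}{1432} = - \frac{331}{4296} + \frac{\sqrt{802}}{716}$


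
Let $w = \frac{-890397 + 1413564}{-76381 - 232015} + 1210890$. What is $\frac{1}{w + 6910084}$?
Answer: $\frac{308396}{2504475374537} \approx 1.2314 \cdot 10^{-7}$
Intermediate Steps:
$w = \frac{373433109273}{308396}$ ($w = \frac{523167}{-308396} + 1210890 = 523167 \left(- \frac{1}{308396}\right) + 1210890 = - \frac{523167}{308396} + 1210890 = \frac{373433109273}{308396} \approx 1.2109 \cdot 10^{6}$)
$\frac{1}{w + 6910084} = \frac{1}{\frac{373433109273}{308396} + 6910084} = \frac{1}{\frac{2504475374537}{308396}} = \frac{308396}{2504475374537}$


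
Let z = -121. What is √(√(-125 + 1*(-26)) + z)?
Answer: √(-121 + I*√151) ≈ 0.55784 + 11.014*I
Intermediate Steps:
√(√(-125 + 1*(-26)) + z) = √(√(-125 + 1*(-26)) - 121) = √(√(-125 - 26) - 121) = √(√(-151) - 121) = √(I*√151 - 121) = √(-121 + I*√151)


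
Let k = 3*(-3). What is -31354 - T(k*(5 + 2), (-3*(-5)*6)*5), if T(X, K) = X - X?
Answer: -31354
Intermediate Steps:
k = -9
T(X, K) = 0
-31354 - T(k*(5 + 2), (-3*(-5)*6)*5) = -31354 - 1*0 = -31354 + 0 = -31354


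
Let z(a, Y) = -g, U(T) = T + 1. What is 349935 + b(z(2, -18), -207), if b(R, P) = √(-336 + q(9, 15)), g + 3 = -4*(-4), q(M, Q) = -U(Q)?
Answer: 349935 + 4*I*√22 ≈ 3.4994e+5 + 18.762*I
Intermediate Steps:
U(T) = 1 + T
q(M, Q) = -1 - Q (q(M, Q) = -(1 + Q) = -1 - Q)
g = 13 (g = -3 - 4*(-4) = -3 + 16 = 13)
z(a, Y) = -13 (z(a, Y) = -1*13 = -13)
b(R, P) = 4*I*√22 (b(R, P) = √(-336 + (-1 - 1*15)) = √(-336 + (-1 - 15)) = √(-336 - 16) = √(-352) = 4*I*√22)
349935 + b(z(2, -18), -207) = 349935 + 4*I*√22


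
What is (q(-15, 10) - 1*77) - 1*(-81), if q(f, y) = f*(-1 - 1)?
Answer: 34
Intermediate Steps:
q(f, y) = -2*f (q(f, y) = f*(-2) = -2*f)
(q(-15, 10) - 1*77) - 1*(-81) = (-2*(-15) - 1*77) - 1*(-81) = (30 - 77) + 81 = -47 + 81 = 34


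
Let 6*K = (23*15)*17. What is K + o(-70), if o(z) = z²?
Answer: 11755/2 ≈ 5877.5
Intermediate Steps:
K = 1955/2 (K = ((23*15)*17)/6 = (345*17)/6 = (⅙)*5865 = 1955/2 ≈ 977.50)
K + o(-70) = 1955/2 + (-70)² = 1955/2 + 4900 = 11755/2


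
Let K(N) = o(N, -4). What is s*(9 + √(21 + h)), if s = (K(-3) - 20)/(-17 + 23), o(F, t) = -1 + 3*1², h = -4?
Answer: -27 - 3*√17 ≈ -39.369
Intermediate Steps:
o(F, t) = 2 (o(F, t) = -1 + 3*1 = -1 + 3 = 2)
K(N) = 2
s = -3 (s = (2 - 20)/(-17 + 23) = -18/6 = -18*⅙ = -3)
s*(9 + √(21 + h)) = -3*(9 + √(21 - 4)) = -3*(9 + √17) = -27 - 3*√17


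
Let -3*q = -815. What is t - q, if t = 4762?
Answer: 13471/3 ≈ 4490.3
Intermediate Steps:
q = 815/3 (q = -⅓*(-815) = 815/3 ≈ 271.67)
t - q = 4762 - 1*815/3 = 4762 - 815/3 = 13471/3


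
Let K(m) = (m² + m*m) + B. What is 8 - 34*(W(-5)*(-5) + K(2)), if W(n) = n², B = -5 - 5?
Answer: 4326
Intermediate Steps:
B = -10
K(m) = -10 + 2*m² (K(m) = (m² + m*m) - 10 = (m² + m²) - 10 = 2*m² - 10 = -10 + 2*m²)
8 - 34*(W(-5)*(-5) + K(2)) = 8 - 34*((-5)²*(-5) + (-10 + 2*2²)) = 8 - 34*(25*(-5) + (-10 + 2*4)) = 8 - 34*(-125 + (-10 + 8)) = 8 - 34*(-125 - 2) = 8 - 34*(-127) = 8 + 4318 = 4326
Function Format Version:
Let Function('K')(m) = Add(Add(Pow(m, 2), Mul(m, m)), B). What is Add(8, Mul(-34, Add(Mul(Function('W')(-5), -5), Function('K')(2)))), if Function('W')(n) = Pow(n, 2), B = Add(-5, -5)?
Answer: 4326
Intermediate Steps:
B = -10
Function('K')(m) = Add(-10, Mul(2, Pow(m, 2))) (Function('K')(m) = Add(Add(Pow(m, 2), Mul(m, m)), -10) = Add(Add(Pow(m, 2), Pow(m, 2)), -10) = Add(Mul(2, Pow(m, 2)), -10) = Add(-10, Mul(2, Pow(m, 2))))
Add(8, Mul(-34, Add(Mul(Function('W')(-5), -5), Function('K')(2)))) = Add(8, Mul(-34, Add(Mul(Pow(-5, 2), -5), Add(-10, Mul(2, Pow(2, 2)))))) = Add(8, Mul(-34, Add(Mul(25, -5), Add(-10, Mul(2, 4))))) = Add(8, Mul(-34, Add(-125, Add(-10, 8)))) = Add(8, Mul(-34, Add(-125, -2))) = Add(8, Mul(-34, -127)) = Add(8, 4318) = 4326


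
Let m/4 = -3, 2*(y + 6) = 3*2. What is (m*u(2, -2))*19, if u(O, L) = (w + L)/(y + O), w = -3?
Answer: -1140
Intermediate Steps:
y = -3 (y = -6 + (3*2)/2 = -6 + (½)*6 = -6 + 3 = -3)
u(O, L) = (-3 + L)/(-3 + O)
m = -12 (m = 4*(-3) = -12)
(m*u(2, -2))*19 = -12*(-3 - 2)/(-3 + 2)*19 = -12*(-5)/(-1)*19 = -(-12)*(-5)*19 = -12*5*19 = -60*19 = -1140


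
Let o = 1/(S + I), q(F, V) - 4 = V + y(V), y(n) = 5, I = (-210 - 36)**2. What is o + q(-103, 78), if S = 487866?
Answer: 47709235/548382 ≈ 87.000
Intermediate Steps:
I = 60516 (I = (-246)**2 = 60516)
q(F, V) = 9 + V (q(F, V) = 4 + (V + 5) = 4 + (5 + V) = 9 + V)
o = 1/548382 (o = 1/(487866 + 60516) = 1/548382 ≈ 1.8235e-6)
o + q(-103, 78) = 1/548382 + (9 + 78) = 1/548382 + 87 = 47709235/548382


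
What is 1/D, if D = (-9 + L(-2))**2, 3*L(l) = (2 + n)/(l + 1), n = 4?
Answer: 1/121 ≈ 0.0082645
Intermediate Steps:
L(l) = 2/(1 + l) (L(l) = ((2 + 4)/(l + 1))/3 = (6/(1 + l))/3 = 2/(1 + l))
D = 121 (D = (-9 + 2/(1 - 2))**2 = (-9 + 2/(-1))**2 = (-9 + 2*(-1))**2 = (-9 - 2)**2 = (-11)**2 = 121)
1/D = 1/121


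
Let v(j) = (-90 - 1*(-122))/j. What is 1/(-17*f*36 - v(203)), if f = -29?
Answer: 203/3602812 ≈ 5.6345e-5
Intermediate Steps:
v(j) = 32/j (v(j) = (-90 + 122)/j = 32/j)
1/(-17*f*36 - v(203)) = 1/(-17*(-29)*36 - 32/203) = 1/(493*36 - 32/203) = 1/(17748 - 1*32/203) = 1/(17748 - 32/203) = 1/(3602812/203) = 203/3602812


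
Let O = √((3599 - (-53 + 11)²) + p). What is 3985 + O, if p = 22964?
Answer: 3985 + √24799 ≈ 4142.5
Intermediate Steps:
O = √24799 (O = √((3599 - (-53 + 11)²) + 22964) = √((3599 - 1*(-42)²) + 22964) = √((3599 - 1*1764) + 22964) = √((3599 - 1764) + 22964) = √(1835 + 22964) = √24799 ≈ 157.48)
3985 + O = 3985 + √24799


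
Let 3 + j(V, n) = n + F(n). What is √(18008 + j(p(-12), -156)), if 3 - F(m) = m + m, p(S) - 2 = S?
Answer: 2*√4541 ≈ 134.77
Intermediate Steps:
p(S) = 2 + S
F(m) = 3 - 2*m (F(m) = 3 - (m + m) = 3 - 2*m)
j(V, n) = -n (j(V, n) = -3 + (n + (3 - 2*n)) = -3 + (3 - n) = -n)
√(18008 + j(p(-12), -156)) = √(18008 - 1*(-156)) = √(18008 + 156) = √18164 = 2*√4541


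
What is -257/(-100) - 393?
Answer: -39043/100 ≈ -390.43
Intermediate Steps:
-257/(-100) - 393 = -257*(-1/100) - 393 = 257/100 - 393 = -39043/100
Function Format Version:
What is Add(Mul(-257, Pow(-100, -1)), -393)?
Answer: Rational(-39043, 100) ≈ -390.43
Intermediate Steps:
Add(Mul(-257, Pow(-100, -1)), -393) = Add(Mul(-257, Rational(-1, 100)), -393) = Add(Rational(257, 100), -393) = Rational(-39043, 100)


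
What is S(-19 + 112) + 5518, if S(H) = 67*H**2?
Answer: 585001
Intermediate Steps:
S(-19 + 112) + 5518 = 67*(-19 + 112)**2 + 5518 = 67*93**2 + 5518 = 67*8649 + 5518 = 579483 + 5518 = 585001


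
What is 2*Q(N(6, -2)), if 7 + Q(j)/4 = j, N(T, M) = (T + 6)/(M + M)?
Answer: -80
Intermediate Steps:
N(T, M) = (6 + T)/(2*M) (N(T, M) = (6 + T)/((2*M)) = (6 + T)*(1/(2*M)) = (6 + T)/(2*M))
Q(j) = -28 + 4*j
2*Q(N(6, -2)) = 2*(-28 + 4*((½)*(6 + 6)/(-2))) = 2*(-28 + 4*((½)*(-½)*12)) = 2*(-28 + 4*(-3)) = 2*(-28 - 12) = 2*(-40) = -80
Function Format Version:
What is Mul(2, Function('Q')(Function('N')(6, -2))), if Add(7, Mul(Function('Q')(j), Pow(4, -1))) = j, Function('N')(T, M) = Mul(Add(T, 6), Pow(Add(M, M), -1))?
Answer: -80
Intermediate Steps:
Function('N')(T, M) = Mul(Rational(1, 2), Pow(M, -1), Add(6, T)) (Function('N')(T, M) = Mul(Add(6, T), Pow(Mul(2, M), -1)) = Mul(Add(6, T), Mul(Rational(1, 2), Pow(M, -1))) = Mul(Rational(1, 2), Pow(M, -1), Add(6, T)))
Function('Q')(j) = Add(-28, Mul(4, j))
Mul(2, Function('Q')(Function('N')(6, -2))) = Mul(2, Add(-28, Mul(4, Mul(Rational(1, 2), Pow(-2, -1), Add(6, 6))))) = Mul(2, Add(-28, Mul(4, Mul(Rational(1, 2), Rational(-1, 2), 12)))) = Mul(2, Add(-28, Mul(4, -3))) = Mul(2, Add(-28, -12)) = Mul(2, -40) = -80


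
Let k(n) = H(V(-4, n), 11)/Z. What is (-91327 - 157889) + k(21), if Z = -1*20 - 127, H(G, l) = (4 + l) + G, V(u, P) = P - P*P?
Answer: -12211449/49 ≈ -2.4921e+5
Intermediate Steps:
V(u, P) = P - P**2
H(G, l) = 4 + G + l
Z = -147 (Z = -20 - 127 = -147)
k(n) = -5/49 - n*(1 - n)/147 (k(n) = (4 + n*(1 - n) + 11)/(-147) = (15 + n*(1 - n))*(-1/147) = -5/49 - n*(1 - n)/147)
(-91327 - 157889) + k(21) = (-91327 - 157889) + (-5/49 + (1/147)*21*(-1 + 21)) = -249216 + (-5/49 + (1/147)*21*20) = -249216 + (-5/49 + 20/7) = -249216 + 135/49 = -12211449/49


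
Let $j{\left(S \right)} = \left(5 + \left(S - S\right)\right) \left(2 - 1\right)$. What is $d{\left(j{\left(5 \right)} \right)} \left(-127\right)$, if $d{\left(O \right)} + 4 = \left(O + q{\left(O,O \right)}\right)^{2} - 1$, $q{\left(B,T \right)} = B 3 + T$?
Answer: $-78740$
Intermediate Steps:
$q{\left(B,T \right)} = T + 3 B$ ($q{\left(B,T \right)} = 3 B + T = T + 3 B$)
$j{\left(S \right)} = 5$ ($j{\left(S \right)} = \left(5 + 0\right) 1 = 5 \cdot 1 = 5$)
$d{\left(O \right)} = -5 + 25 O^{2}$ ($d{\left(O \right)} = -4 + \left(\left(O + \left(O + 3 O\right)\right)^{2} - 1\right) = -4 + \left(\left(O + 4 O\right)^{2} - 1\right) = -4 + \left(\left(5 O\right)^{2} - 1\right) = -4 + \left(25 O^{2} - 1\right) = -4 + \left(-1 + 25 O^{2}\right) = -5 + 25 O^{2}$)
$d{\left(j{\left(5 \right)} \right)} \left(-127\right) = \left(-5 + 25 \cdot 5^{2}\right) \left(-127\right) = \left(-5 + 25 \cdot 25\right) \left(-127\right) = \left(-5 + 625\right) \left(-127\right) = 620 \left(-127\right) = -78740$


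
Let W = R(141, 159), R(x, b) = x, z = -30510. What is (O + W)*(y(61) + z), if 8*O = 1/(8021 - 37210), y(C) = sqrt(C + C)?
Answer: -502273788705/116756 + 32925191*sqrt(122)/233512 ≈ -4.3004e+6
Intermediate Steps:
W = 141
y(C) = sqrt(2)*sqrt(C) (y(C) = sqrt(2*C) = sqrt(2)*sqrt(C))
O = -1/233512 (O = 1/(8*(8021 - 37210)) = (1/8)/(-29189) = (1/8)*(-1/29189) = -1/233512 ≈ -4.2824e-6)
(O + W)*(y(61) + z) = (-1/233512 + 141)*(sqrt(2)*sqrt(61) - 30510) = 32925191*(sqrt(122) - 30510)/233512 = 32925191*(-30510 + sqrt(122))/233512 = -502273788705/116756 + 32925191*sqrt(122)/233512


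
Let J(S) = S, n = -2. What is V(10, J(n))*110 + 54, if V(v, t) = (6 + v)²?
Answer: 28214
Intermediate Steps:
V(10, J(n))*110 + 54 = (6 + 10)²*110 + 54 = 16²*110 + 54 = 256*110 + 54 = 28160 + 54 = 28214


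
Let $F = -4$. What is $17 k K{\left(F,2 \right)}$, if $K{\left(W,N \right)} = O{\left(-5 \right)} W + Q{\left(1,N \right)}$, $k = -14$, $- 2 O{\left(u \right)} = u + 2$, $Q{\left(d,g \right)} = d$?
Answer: $1190$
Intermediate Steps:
$O{\left(u \right)} = -1 - \frac{u}{2}$ ($O{\left(u \right)} = - \frac{u + 2}{2} = - \frac{2 + u}{2} = -1 - \frac{u}{2}$)
$K{\left(W,N \right)} = 1 + \frac{3 W}{2}$ ($K{\left(W,N \right)} = \left(-1 - - \frac{5}{2}\right) W + 1 = \left(-1 + \frac{5}{2}\right) W + 1 = \frac{3 W}{2} + 1 = 1 + \frac{3 W}{2}$)
$17 k K{\left(F,2 \right)} = 17 \left(-14\right) \left(1 + \frac{3}{2} \left(-4\right)\right) = - 238 \left(1 - 6\right) = \left(-238\right) \left(-5\right) = 1190$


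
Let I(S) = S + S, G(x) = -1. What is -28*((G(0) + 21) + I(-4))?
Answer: -336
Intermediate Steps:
I(S) = 2*S
-28*((G(0) + 21) + I(-4)) = -28*((-1 + 21) + 2*(-4)) = -28*(20 - 8) = -28*12 = -336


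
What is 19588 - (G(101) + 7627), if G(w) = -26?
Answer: 11987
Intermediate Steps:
19588 - (G(101) + 7627) = 19588 - (-26 + 7627) = 19588 - 1*7601 = 19588 - 7601 = 11987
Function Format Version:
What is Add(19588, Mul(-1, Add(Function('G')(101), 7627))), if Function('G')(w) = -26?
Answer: 11987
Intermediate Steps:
Add(19588, Mul(-1, Add(Function('G')(101), 7627))) = Add(19588, Mul(-1, Add(-26, 7627))) = Add(19588, Mul(-1, 7601)) = Add(19588, -7601) = 11987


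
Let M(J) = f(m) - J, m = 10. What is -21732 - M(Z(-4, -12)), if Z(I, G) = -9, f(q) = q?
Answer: -21751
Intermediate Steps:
M(J) = 10 - J
-21732 - M(Z(-4, -12)) = -21732 - (10 - 1*(-9)) = -21732 - (10 + 9) = -21732 - 1*19 = -21732 - 19 = -21751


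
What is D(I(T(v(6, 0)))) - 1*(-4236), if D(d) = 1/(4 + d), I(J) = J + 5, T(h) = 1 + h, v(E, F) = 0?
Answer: 42361/10 ≈ 4236.1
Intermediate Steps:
I(J) = 5 + J
D(I(T(v(6, 0)))) - 1*(-4236) = 1/(4 + (5 + (1 + 0))) - 1*(-4236) = 1/(4 + (5 + 1)) + 4236 = 1/(4 + 6) + 4236 = 1/10 + 4236 = ⅒ + 4236 = 42361/10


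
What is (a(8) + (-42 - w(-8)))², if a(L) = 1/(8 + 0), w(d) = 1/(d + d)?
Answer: 447561/256 ≈ 1748.3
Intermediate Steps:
w(d) = 1/(2*d)
a(L) = ⅛ (a(L) = 1/8 = ⅛)
(a(8) + (-42 - w(-8)))² = (⅛ + (-42 - 1/(2*(-8))))² = (⅛ + (-42 - (-1)/(2*8)))² = (⅛ + (-42 - 1*(-1/16)))² = (⅛ + (-42 + 1/16))² = (⅛ - 671/16)² = (-669/16)² = 447561/256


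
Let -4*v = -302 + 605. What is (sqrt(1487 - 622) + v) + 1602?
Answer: 6105/4 + sqrt(865) ≈ 1555.7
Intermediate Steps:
v = -303/4 (v = -(-302 + 605)/4 = -1/4*303 = -303/4 ≈ -75.750)
(sqrt(1487 - 622) + v) + 1602 = (sqrt(1487 - 622) - 303/4) + 1602 = (sqrt(865) - 303/4) + 1602 = (-303/4 + sqrt(865)) + 1602 = 6105/4 + sqrt(865)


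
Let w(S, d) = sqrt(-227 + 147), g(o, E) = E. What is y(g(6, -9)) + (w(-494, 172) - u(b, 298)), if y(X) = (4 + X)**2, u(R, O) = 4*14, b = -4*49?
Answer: -31 + 4*I*sqrt(5) ≈ -31.0 + 8.9443*I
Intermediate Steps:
b = -196
u(R, O) = 56
w(S, d) = 4*I*sqrt(5) (w(S, d) = sqrt(-80) = 4*I*sqrt(5))
y(g(6, -9)) + (w(-494, 172) - u(b, 298)) = (4 - 9)**2 + (4*I*sqrt(5) - 1*56) = (-5)**2 + (4*I*sqrt(5) - 56) = 25 + (-56 + 4*I*sqrt(5)) = -31 + 4*I*sqrt(5)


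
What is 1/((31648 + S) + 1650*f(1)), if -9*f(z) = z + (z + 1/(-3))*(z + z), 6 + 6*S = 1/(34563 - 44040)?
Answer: 56862/1775187413 ≈ 3.2032e-5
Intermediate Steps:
S = -56863/56862 (S = -1 + 1/(6*(34563 - 44040)) = -1 + (⅙)/(-9477) = -1 + (⅙)*(-1/9477) = -1 - 1/56862 = -56863/56862 ≈ -1.0000)
f(z) = -z/9 - 2*z*(-⅓ + z)/9 (f(z) = -(z + (z + 1/(-3))*(z + z))/9 = -(z + (z - ⅓)*(2*z))/9 = -(z + (-⅓ + z)*(2*z))/9 = -(z + 2*z*(-⅓ + z))/9 = -z/9 - 2*z*(-⅓ + z)/9)
1/((31648 + S) + 1650*f(1)) = 1/((31648 - 56863/56862) + 1650*(-1/27*1*(1 + 6*1))) = 1/(1799511713/56862 + 1650*(-1/27*1*(1 + 6))) = 1/(1799511713/56862 + 1650*(-1/27*1*7)) = 1/(1799511713/56862 + 1650*(-7/27)) = 1/(1799511713/56862 - 3850/9) = 1/(1775187413/56862) = 56862/1775187413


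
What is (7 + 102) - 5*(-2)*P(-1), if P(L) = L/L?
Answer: 119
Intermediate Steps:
P(L) = 1
(7 + 102) - 5*(-2)*P(-1) = (7 + 102) - 5*(-2) = 109 - (-10) = 109 - 1*(-10) = 109 + 10 = 119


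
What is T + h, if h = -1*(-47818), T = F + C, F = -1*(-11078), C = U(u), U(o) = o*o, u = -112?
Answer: 71440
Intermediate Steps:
U(o) = o²
C = 12544 (C = (-112)² = 12544)
F = 11078
T = 23622 (T = 11078 + 12544 = 23622)
h = 47818
T + h = 23622 + 47818 = 71440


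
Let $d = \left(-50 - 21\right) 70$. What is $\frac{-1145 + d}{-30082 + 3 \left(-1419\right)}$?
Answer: $\frac{6115}{34339} \approx 0.17808$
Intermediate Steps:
$d = -4970$ ($d = \left(-71\right) 70 = -4970$)
$\frac{-1145 + d}{-30082 + 3 \left(-1419\right)} = \frac{-1145 - 4970}{-30082 + 3 \left(-1419\right)} = - \frac{6115}{-30082 - 4257} = - \frac{6115}{-34339} = \left(-6115\right) \left(- \frac{1}{34339}\right) = \frac{6115}{34339}$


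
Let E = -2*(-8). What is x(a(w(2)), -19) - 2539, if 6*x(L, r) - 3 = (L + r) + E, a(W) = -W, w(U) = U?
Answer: -7618/3 ≈ -2539.3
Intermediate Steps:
E = 16
x(L, r) = 19/6 + L/6 + r/6 (x(L, r) = 1/2 + ((L + r) + 16)/6 = 1/2 + (16 + L + r)/6 = 1/2 + (8/3 + L/6 + r/6) = 19/6 + L/6 + r/6)
x(a(w(2)), -19) - 2539 = (19/6 + (-1*2)/6 + (1/6)*(-19)) - 2539 = (19/6 + (1/6)*(-2) - 19/6) - 2539 = (19/6 - 1/3 - 19/6) - 2539 = -1/3 - 2539 = -7618/3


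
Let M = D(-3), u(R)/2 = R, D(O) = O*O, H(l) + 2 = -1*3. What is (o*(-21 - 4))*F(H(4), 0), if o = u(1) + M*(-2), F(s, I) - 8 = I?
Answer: 3200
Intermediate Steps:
H(l) = -5 (H(l) = -2 - 1*3 = -2 - 3 = -5)
D(O) = O²
F(s, I) = 8 + I
u(R) = 2*R
M = 9 (M = (-3)² = 9)
o = -16 (o = 2*1 + 9*(-2) = 2 - 18 = -16)
(o*(-21 - 4))*F(H(4), 0) = (-16*(-21 - 4))*(8 + 0) = -16*(-25)*8 = 400*8 = 3200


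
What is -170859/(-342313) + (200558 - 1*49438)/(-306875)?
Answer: 140403013/21009460375 ≈ 0.0066829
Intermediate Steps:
-170859/(-342313) + (200558 - 1*49438)/(-306875) = -170859*(-1/342313) + (200558 - 49438)*(-1/306875) = 170859/342313 + 151120*(-1/306875) = 170859/342313 - 30224/61375 = 140403013/21009460375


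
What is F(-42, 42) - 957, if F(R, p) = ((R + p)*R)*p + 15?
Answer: -942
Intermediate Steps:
F(R, p) = 15 + R*p*(R + p) (F(R, p) = (R*(R + p))*p + 15 = R*p*(R + p) + 15 = 15 + R*p*(R + p))
F(-42, 42) - 957 = (15 - 42*42**2 + 42*(-42)**2) - 957 = (15 - 42*1764 + 42*1764) - 957 = (15 - 74088 + 74088) - 957 = 15 - 957 = -942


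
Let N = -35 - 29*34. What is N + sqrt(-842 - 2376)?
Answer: -1021 + I*sqrt(3218) ≈ -1021.0 + 56.727*I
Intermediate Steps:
N = -1021 (N = -35 - 986 = -1021)
N + sqrt(-842 - 2376) = -1021 + sqrt(-842 - 2376) = -1021 + sqrt(-3218) = -1021 + I*sqrt(3218)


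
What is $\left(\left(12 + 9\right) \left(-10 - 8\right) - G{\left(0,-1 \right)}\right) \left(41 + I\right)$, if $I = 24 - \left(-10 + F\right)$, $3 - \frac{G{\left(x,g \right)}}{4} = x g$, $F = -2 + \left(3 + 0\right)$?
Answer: $-28860$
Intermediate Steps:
$F = 1$ ($F = -2 + 3 = 1$)
$G{\left(x,g \right)} = 12 - 4 g x$ ($G{\left(x,g \right)} = 12 - 4 x g = 12 - 4 g x$)
$I = 33$ ($I = 24 - \left(-10 + 1\right) = 24 - -9 = 24 + 9 = 33$)
$\left(\left(12 + 9\right) \left(-10 - 8\right) - G{\left(0,-1 \right)}\right) \left(41 + I\right) = \left(\left(12 + 9\right) \left(-10 - 8\right) - \left(12 - \left(-4\right) 0\right)\right) \left(41 + 33\right) = \left(21 \left(-18\right) - \left(12 + 0\right)\right) 74 = \left(-378 - 12\right) 74 = \left(-390\right) 74 = -28860$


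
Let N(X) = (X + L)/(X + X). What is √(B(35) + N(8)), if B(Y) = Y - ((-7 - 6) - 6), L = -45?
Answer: √827/4 ≈ 7.1894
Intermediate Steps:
N(X) = (-45 + X)/(2*X) (N(X) = (X - 45)/(X + X) = (-45 + X)/((2*X)) = (-45 + X)*(1/(2*X)) = (-45 + X)/(2*X))
B(Y) = 19 + Y (B(Y) = Y - (-13 - 6) = Y - 1*(-19) = Y + 19 = 19 + Y)
√(B(35) + N(8)) = √((19 + 35) + (½)*(-45 + 8)/8) = √(54 + (½)*(⅛)*(-37)) = √(54 - 37/16) = √(827/16) = √827/4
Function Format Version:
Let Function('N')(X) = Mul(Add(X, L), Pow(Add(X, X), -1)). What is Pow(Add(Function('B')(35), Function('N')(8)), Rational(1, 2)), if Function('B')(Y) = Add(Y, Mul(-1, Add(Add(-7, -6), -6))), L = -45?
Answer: Mul(Rational(1, 4), Pow(827, Rational(1, 2))) ≈ 7.1894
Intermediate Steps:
Function('N')(X) = Mul(Rational(1, 2), Pow(X, -1), Add(-45, X)) (Function('N')(X) = Mul(Add(X, -45), Pow(Add(X, X), -1)) = Mul(Add(-45, X), Pow(Mul(2, X), -1)) = Mul(Add(-45, X), Mul(Rational(1, 2), Pow(X, -1))) = Mul(Rational(1, 2), Pow(X, -1), Add(-45, X)))
Function('B')(Y) = Add(19, Y) (Function('B')(Y) = Add(Y, Mul(-1, Add(-13, -6))) = Add(Y, Mul(-1, -19)) = Add(Y, 19) = Add(19, Y))
Pow(Add(Function('B')(35), Function('N')(8)), Rational(1, 2)) = Pow(Add(Add(19, 35), Mul(Rational(1, 2), Pow(8, -1), Add(-45, 8))), Rational(1, 2)) = Pow(Add(54, Mul(Rational(1, 2), Rational(1, 8), -37)), Rational(1, 2)) = Pow(Add(54, Rational(-37, 16)), Rational(1, 2)) = Pow(Rational(827, 16), Rational(1, 2)) = Mul(Rational(1, 4), Pow(827, Rational(1, 2)))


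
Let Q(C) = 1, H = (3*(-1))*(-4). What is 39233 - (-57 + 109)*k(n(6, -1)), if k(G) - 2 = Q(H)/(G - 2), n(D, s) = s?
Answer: 117439/3 ≈ 39146.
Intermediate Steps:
H = 12 (H = -3*(-4) = 12)
k(G) = 2 + 1/(-2 + G) (k(G) = 2 + 1/(G - 2) = 2 + 1/(-2 + G))
39233 - (-57 + 109)*k(n(6, -1)) = 39233 - (-57 + 109)*(-3 + 2*(-1))/(-2 - 1) = 39233 - 52*(-3 - 2)/(-3) = 39233 - 52*(-⅓*(-5)) = 39233 - 52*5/3 = 39233 - 1*260/3 = 39233 - 260/3 = 117439/3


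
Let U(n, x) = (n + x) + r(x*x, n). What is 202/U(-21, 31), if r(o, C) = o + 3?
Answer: 101/487 ≈ 0.20739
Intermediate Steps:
r(o, C) = 3 + o
U(n, x) = 3 + n + x + x² (U(n, x) = (n + x) + (3 + x*x) = (n + x) + (3 + x²) = 3 + n + x + x²)
202/U(-21, 31) = 202/(3 - 21 + 31 + 31²) = 202/(3 - 21 + 31 + 961) = 202/974 = 202*(1/974) = 101/487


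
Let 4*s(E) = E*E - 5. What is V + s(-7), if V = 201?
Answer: 212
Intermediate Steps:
s(E) = -5/4 + E**2/4 (s(E) = (E*E - 5)/4 = (E**2 - 5)/4 = (-5 + E**2)/4 = -5/4 + E**2/4)
V + s(-7) = 201 + (-5/4 + (1/4)*(-7)**2) = 201 + (-5/4 + (1/4)*49) = 201 + (-5/4 + 49/4) = 201 + 11 = 212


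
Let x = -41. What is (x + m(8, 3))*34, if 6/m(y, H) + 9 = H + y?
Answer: -1292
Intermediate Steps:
m(y, H) = 6/(-9 + H + y) (m(y, H) = 6/(-9 + (H + y)) = 6/(-9 + H + y))
(x + m(8, 3))*34 = (-41 + 6/(-9 + 3 + 8))*34 = (-41 + 6/2)*34 = (-41 + 6*(½))*34 = (-41 + 3)*34 = -38*34 = -1292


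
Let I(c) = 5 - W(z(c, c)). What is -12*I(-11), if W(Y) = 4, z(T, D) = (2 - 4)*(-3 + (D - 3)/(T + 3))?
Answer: -12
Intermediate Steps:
z(T, D) = 6 - 2*(-3 + D)/(3 + T) (z(T, D) = -2*(-3 + (-3 + D)/(3 + T)) = 6 - 2*(-3 + D)/(3 + T))
I(c) = 1 (I(c) = 5 - 1*4 = 5 - 4 = 1)
-12*I(-11) = -12*1 = -12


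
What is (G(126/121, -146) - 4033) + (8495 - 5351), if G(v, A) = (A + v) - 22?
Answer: -127771/121 ≈ -1056.0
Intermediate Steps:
G(v, A) = -22 + A + v
(G(126/121, -146) - 4033) + (8495 - 5351) = ((-22 - 146 + 126/121) - 4033) + (8495 - 5351) = ((-22 - 146 + 126*(1/121)) - 4033) + 3144 = ((-22 - 146 + 126/121) - 4033) + 3144 = (-20202/121 - 4033) + 3144 = -508195/121 + 3144 = -127771/121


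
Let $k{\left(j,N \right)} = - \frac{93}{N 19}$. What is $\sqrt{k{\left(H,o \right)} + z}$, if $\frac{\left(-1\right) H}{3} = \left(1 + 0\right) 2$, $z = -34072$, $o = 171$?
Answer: $\frac{i \sqrt{110700021}}{57} \approx 184.59 i$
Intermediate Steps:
$H = -6$ ($H = - 3 \left(1 + 0\right) 2 = - 3 \cdot 1 \cdot 2 = \left(-3\right) 2 = -6$)
$k{\left(j,N \right)} = - \frac{93}{19 N}$
$\sqrt{k{\left(H,o \right)} + z} = \sqrt{- \frac{93}{19 \cdot 171} - 34072} = \sqrt{\left(- \frac{93}{19}\right) \frac{1}{171} - 34072} = \sqrt{- \frac{31}{1083} - 34072} = \sqrt{- \frac{36900007}{1083}} = \frac{i \sqrt{110700021}}{57}$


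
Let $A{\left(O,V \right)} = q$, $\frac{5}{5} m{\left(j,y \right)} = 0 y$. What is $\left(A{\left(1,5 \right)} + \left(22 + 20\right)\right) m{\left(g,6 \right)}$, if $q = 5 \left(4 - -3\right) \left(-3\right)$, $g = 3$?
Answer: $0$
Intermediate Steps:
$q = -105$ ($q = 5 \left(4 + 3\right) \left(-3\right) = 5 \cdot 7 \left(-3\right) = 35 \left(-3\right) = -105$)
$m{\left(j,y \right)} = 0$ ($m{\left(j,y \right)} = 0 y = 0$)
$A{\left(O,V \right)} = -105$
$\left(A{\left(1,5 \right)} + \left(22 + 20\right)\right) m{\left(g,6 \right)} = \left(-105 + \left(22 + 20\right)\right) 0 = \left(-105 + 42\right) 0 = \left(-63\right) 0 = 0$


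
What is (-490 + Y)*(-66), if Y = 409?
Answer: 5346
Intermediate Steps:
(-490 + Y)*(-66) = (-490 + 409)*(-66) = -81*(-66) = 5346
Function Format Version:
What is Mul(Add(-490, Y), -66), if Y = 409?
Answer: 5346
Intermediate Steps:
Mul(Add(-490, Y), -66) = Mul(Add(-490, 409), -66) = Mul(-81, -66) = 5346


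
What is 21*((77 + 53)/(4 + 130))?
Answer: 1365/67 ≈ 20.373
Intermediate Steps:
21*((77 + 53)/(4 + 130)) = 21*(130/134) = 21*(130*(1/134)) = 21*(65/67) = 1365/67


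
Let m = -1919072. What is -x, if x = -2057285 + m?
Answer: 3976357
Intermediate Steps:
x = -3976357 (x = -2057285 - 1919072 = -3976357)
-x = -1*(-3976357) = 3976357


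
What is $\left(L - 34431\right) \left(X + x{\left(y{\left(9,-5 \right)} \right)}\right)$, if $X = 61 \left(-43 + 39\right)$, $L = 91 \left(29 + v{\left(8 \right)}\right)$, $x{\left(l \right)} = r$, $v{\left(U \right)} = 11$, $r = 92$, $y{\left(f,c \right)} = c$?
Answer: $4680232$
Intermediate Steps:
$x{\left(l \right)} = 92$
$L = 3640$ ($L = 91 \left(29 + 11\right) = 91 \cdot 40 = 3640$)
$X = -244$ ($X = 61 \left(-4\right) = -244$)
$\left(L - 34431\right) \left(X + x{\left(y{\left(9,-5 \right)} \right)}\right) = \left(3640 - 34431\right) \left(-244 + 92\right) = \left(-30791\right) \left(-152\right) = 4680232$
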